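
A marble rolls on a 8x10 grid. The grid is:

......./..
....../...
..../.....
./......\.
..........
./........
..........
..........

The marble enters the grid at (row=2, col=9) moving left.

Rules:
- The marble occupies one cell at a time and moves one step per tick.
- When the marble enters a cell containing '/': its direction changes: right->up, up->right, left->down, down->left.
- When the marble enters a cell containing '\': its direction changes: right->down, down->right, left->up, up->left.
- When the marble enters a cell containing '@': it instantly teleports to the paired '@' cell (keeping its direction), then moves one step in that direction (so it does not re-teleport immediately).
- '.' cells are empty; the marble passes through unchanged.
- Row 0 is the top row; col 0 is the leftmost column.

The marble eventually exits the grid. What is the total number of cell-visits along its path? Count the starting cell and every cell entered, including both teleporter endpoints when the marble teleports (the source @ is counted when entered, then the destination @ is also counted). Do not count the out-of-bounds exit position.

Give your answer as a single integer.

Answer: 11

Derivation:
Step 1: enter (2,9), '.' pass, move left to (2,8)
Step 2: enter (2,8), '.' pass, move left to (2,7)
Step 3: enter (2,7), '.' pass, move left to (2,6)
Step 4: enter (2,6), '.' pass, move left to (2,5)
Step 5: enter (2,5), '.' pass, move left to (2,4)
Step 6: enter (2,4), '/' deflects left->down, move down to (3,4)
Step 7: enter (3,4), '.' pass, move down to (4,4)
Step 8: enter (4,4), '.' pass, move down to (5,4)
Step 9: enter (5,4), '.' pass, move down to (6,4)
Step 10: enter (6,4), '.' pass, move down to (7,4)
Step 11: enter (7,4), '.' pass, move down to (8,4)
Step 12: at (8,4) — EXIT via bottom edge, pos 4
Path length (cell visits): 11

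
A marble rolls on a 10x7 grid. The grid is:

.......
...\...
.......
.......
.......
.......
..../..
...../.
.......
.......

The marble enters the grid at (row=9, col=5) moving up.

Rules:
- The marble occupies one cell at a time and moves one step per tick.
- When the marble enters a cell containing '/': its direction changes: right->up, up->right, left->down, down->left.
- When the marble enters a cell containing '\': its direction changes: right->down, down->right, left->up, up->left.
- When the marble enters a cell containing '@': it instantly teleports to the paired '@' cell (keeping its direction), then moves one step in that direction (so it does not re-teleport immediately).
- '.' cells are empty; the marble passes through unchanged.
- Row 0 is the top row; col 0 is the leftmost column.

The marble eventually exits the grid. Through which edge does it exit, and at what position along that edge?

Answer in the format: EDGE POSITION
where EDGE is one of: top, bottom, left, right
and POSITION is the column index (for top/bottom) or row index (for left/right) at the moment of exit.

Step 1: enter (9,5), '.' pass, move up to (8,5)
Step 2: enter (8,5), '.' pass, move up to (7,5)
Step 3: enter (7,5), '/' deflects up->right, move right to (7,6)
Step 4: enter (7,6), '.' pass, move right to (7,7)
Step 5: at (7,7) — EXIT via right edge, pos 7

Answer: right 7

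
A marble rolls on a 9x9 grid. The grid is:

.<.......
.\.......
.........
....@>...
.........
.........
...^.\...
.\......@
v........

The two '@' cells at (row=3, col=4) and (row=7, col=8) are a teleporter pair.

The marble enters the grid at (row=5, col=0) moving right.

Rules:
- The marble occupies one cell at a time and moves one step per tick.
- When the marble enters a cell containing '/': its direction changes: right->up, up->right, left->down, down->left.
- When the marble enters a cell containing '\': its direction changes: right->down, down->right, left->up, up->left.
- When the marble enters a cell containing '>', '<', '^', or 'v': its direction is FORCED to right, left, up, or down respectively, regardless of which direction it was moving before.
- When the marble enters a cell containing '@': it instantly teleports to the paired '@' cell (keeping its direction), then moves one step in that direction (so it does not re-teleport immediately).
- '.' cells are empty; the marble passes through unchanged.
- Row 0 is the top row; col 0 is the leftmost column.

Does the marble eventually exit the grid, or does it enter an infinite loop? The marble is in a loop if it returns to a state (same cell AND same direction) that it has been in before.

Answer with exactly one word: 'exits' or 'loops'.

Step 1: enter (5,0), '.' pass, move right to (5,1)
Step 2: enter (5,1), '.' pass, move right to (5,2)
Step 3: enter (5,2), '.' pass, move right to (5,3)
Step 4: enter (5,3), '.' pass, move right to (5,4)
Step 5: enter (5,4), '.' pass, move right to (5,5)
Step 6: enter (5,5), '.' pass, move right to (5,6)
Step 7: enter (5,6), '.' pass, move right to (5,7)
Step 8: enter (5,7), '.' pass, move right to (5,8)
Step 9: enter (5,8), '.' pass, move right to (5,9)
Step 10: at (5,9) — EXIT via right edge, pos 5

Answer: exits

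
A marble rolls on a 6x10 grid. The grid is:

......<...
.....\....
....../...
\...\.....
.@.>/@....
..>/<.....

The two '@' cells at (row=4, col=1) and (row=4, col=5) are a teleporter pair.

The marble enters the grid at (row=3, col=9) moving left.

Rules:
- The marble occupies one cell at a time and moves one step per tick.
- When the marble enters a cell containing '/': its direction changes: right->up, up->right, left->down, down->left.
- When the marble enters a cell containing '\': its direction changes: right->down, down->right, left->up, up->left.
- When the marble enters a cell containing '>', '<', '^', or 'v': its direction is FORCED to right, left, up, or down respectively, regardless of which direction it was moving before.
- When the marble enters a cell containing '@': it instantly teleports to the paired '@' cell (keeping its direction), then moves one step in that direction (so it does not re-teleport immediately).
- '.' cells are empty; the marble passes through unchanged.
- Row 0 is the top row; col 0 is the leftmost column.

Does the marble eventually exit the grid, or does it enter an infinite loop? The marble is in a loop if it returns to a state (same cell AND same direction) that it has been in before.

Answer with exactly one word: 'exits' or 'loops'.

Step 1: enter (3,9), '.' pass, move left to (3,8)
Step 2: enter (3,8), '.' pass, move left to (3,7)
Step 3: enter (3,7), '.' pass, move left to (3,6)
Step 4: enter (3,6), '.' pass, move left to (3,5)
Step 5: enter (3,5), '.' pass, move left to (3,4)
Step 6: enter (3,4), '\' deflects left->up, move up to (2,4)
Step 7: enter (2,4), '.' pass, move up to (1,4)
Step 8: enter (1,4), '.' pass, move up to (0,4)
Step 9: enter (0,4), '.' pass, move up to (-1,4)
Step 10: at (-1,4) — EXIT via top edge, pos 4

Answer: exits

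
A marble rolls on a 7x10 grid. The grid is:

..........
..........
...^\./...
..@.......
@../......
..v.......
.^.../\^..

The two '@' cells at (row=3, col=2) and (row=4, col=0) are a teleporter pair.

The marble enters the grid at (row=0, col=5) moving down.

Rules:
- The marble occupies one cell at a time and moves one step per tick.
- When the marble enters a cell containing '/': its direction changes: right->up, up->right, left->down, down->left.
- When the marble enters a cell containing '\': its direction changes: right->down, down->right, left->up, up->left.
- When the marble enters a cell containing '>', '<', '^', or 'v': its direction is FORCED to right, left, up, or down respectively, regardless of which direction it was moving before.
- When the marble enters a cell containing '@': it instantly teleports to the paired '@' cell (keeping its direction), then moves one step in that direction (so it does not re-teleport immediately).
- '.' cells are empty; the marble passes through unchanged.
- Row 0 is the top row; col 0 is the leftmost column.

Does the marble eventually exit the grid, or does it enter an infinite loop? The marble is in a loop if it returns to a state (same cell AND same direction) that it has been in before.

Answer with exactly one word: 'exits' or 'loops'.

Answer: exits

Derivation:
Step 1: enter (0,5), '.' pass, move down to (1,5)
Step 2: enter (1,5), '.' pass, move down to (2,5)
Step 3: enter (2,5), '.' pass, move down to (3,5)
Step 4: enter (3,5), '.' pass, move down to (4,5)
Step 5: enter (4,5), '.' pass, move down to (5,5)
Step 6: enter (5,5), '.' pass, move down to (6,5)
Step 7: enter (6,5), '/' deflects down->left, move left to (6,4)
Step 8: enter (6,4), '.' pass, move left to (6,3)
Step 9: enter (6,3), '.' pass, move left to (6,2)
Step 10: enter (6,2), '.' pass, move left to (6,1)
Step 11: enter (6,1), '^' forces left->up, move up to (5,1)
Step 12: enter (5,1), '.' pass, move up to (4,1)
Step 13: enter (4,1), '.' pass, move up to (3,1)
Step 14: enter (3,1), '.' pass, move up to (2,1)
Step 15: enter (2,1), '.' pass, move up to (1,1)
Step 16: enter (1,1), '.' pass, move up to (0,1)
Step 17: enter (0,1), '.' pass, move up to (-1,1)
Step 18: at (-1,1) — EXIT via top edge, pos 1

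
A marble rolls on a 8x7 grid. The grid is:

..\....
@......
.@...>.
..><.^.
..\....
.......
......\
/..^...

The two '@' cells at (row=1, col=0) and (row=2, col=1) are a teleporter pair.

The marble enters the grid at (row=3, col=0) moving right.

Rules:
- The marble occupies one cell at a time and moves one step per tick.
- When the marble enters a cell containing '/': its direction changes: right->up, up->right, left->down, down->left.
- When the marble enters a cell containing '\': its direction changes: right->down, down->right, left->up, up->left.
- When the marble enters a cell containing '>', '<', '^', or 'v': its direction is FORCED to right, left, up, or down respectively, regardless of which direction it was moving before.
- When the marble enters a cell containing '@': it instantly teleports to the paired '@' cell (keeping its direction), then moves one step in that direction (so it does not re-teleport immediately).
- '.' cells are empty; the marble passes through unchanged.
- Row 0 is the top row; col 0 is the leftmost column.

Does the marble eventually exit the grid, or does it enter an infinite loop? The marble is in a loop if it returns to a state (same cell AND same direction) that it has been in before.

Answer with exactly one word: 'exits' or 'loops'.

Step 1: enter (3,0), '.' pass, move right to (3,1)
Step 2: enter (3,1), '.' pass, move right to (3,2)
Step 3: enter (3,2), '>' forces right->right, move right to (3,3)
Step 4: enter (3,3), '<' forces right->left, move left to (3,2)
Step 5: enter (3,2), '>' forces left->right, move right to (3,3)
Step 6: at (3,3) dir=right — LOOP DETECTED (seen before)

Answer: loops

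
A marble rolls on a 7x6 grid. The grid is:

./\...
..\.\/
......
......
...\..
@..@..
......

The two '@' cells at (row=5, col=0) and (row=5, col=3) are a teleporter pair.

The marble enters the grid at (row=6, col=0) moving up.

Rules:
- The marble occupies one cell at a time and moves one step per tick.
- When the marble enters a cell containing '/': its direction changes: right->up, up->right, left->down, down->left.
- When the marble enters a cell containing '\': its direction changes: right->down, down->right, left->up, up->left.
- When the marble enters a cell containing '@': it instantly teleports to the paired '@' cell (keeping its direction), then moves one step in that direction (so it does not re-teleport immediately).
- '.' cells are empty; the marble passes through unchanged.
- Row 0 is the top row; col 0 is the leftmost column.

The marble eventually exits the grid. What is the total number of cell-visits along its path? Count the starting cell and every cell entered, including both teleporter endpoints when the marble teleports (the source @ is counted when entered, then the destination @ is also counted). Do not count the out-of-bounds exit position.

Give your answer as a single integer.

Step 1: enter (6,0), '.' pass, move up to (5,0)
Step 2: enter (5,0), '@' teleport (5,0)->(5,3), also enter (5,3), move up to (4,3)
Step 3: enter (4,3), '\' deflects up->left, move left to (4,2)
Step 4: enter (4,2), '.' pass, move left to (4,1)
Step 5: enter (4,1), '.' pass, move left to (4,0)
Step 6: enter (4,0), '.' pass, move left to (4,-1)
Step 7: at (4,-1) — EXIT via left edge, pos 4
Path length (cell visits): 7

Answer: 7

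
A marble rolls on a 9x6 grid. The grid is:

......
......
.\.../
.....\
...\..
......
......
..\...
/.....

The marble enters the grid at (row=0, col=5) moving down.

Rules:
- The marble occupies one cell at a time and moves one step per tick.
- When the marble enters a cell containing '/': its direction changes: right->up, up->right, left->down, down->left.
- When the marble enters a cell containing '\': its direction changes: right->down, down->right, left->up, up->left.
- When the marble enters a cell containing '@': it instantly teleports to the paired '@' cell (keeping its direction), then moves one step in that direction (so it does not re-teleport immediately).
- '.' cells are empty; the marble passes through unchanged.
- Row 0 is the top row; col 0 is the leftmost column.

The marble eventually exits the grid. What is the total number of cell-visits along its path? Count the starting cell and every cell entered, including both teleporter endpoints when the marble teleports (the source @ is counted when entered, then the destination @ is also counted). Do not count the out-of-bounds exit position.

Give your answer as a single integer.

Step 1: enter (0,5), '.' pass, move down to (1,5)
Step 2: enter (1,5), '.' pass, move down to (2,5)
Step 3: enter (2,5), '/' deflects down->left, move left to (2,4)
Step 4: enter (2,4), '.' pass, move left to (2,3)
Step 5: enter (2,3), '.' pass, move left to (2,2)
Step 6: enter (2,2), '.' pass, move left to (2,1)
Step 7: enter (2,1), '\' deflects left->up, move up to (1,1)
Step 8: enter (1,1), '.' pass, move up to (0,1)
Step 9: enter (0,1), '.' pass, move up to (-1,1)
Step 10: at (-1,1) — EXIT via top edge, pos 1
Path length (cell visits): 9

Answer: 9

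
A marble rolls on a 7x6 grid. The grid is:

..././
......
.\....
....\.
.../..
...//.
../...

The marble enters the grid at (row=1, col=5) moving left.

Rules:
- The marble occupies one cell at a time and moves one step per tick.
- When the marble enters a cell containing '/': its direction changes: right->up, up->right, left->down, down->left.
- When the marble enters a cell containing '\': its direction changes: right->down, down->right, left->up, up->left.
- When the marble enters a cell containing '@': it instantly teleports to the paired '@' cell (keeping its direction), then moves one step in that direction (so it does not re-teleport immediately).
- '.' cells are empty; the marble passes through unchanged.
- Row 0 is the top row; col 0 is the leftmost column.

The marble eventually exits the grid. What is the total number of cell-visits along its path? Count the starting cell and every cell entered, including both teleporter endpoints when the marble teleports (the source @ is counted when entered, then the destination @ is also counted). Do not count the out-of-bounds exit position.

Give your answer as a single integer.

Step 1: enter (1,5), '.' pass, move left to (1,4)
Step 2: enter (1,4), '.' pass, move left to (1,3)
Step 3: enter (1,3), '.' pass, move left to (1,2)
Step 4: enter (1,2), '.' pass, move left to (1,1)
Step 5: enter (1,1), '.' pass, move left to (1,0)
Step 6: enter (1,0), '.' pass, move left to (1,-1)
Step 7: at (1,-1) — EXIT via left edge, pos 1
Path length (cell visits): 6

Answer: 6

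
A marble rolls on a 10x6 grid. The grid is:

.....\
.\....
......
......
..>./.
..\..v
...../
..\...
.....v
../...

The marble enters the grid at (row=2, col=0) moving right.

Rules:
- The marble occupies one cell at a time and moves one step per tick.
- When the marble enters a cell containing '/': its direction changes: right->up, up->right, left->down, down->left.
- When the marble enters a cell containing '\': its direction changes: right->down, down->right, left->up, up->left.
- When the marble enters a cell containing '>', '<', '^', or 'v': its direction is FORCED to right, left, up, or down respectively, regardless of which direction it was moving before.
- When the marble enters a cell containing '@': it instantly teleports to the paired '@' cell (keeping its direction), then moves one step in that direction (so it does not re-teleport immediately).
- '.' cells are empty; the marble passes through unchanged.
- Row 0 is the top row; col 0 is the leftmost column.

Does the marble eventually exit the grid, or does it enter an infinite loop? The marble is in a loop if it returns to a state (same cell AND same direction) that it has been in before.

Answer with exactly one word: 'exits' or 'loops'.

Step 1: enter (2,0), '.' pass, move right to (2,1)
Step 2: enter (2,1), '.' pass, move right to (2,2)
Step 3: enter (2,2), '.' pass, move right to (2,3)
Step 4: enter (2,3), '.' pass, move right to (2,4)
Step 5: enter (2,4), '.' pass, move right to (2,5)
Step 6: enter (2,5), '.' pass, move right to (2,6)
Step 7: at (2,6) — EXIT via right edge, pos 2

Answer: exits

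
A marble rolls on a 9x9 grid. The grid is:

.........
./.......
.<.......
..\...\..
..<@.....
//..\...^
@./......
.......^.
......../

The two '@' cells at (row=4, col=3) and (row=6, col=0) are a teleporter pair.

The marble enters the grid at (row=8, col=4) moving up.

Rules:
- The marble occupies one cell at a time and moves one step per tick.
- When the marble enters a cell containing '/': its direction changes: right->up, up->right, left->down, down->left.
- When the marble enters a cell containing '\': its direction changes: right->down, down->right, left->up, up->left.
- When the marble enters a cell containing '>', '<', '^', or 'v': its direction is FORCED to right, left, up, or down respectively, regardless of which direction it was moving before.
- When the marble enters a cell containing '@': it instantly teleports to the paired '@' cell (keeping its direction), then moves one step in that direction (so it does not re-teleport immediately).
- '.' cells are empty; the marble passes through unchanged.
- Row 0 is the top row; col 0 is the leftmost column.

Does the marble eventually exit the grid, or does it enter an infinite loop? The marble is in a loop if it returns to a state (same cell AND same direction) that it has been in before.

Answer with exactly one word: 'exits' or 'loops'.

Step 1: enter (8,4), '.' pass, move up to (7,4)
Step 2: enter (7,4), '.' pass, move up to (6,4)
Step 3: enter (6,4), '.' pass, move up to (5,4)
Step 4: enter (5,4), '\' deflects up->left, move left to (5,3)
Step 5: enter (5,3), '.' pass, move left to (5,2)
Step 6: enter (5,2), '.' pass, move left to (5,1)
Step 7: enter (5,1), '/' deflects left->down, move down to (6,1)
Step 8: enter (6,1), '.' pass, move down to (7,1)
Step 9: enter (7,1), '.' pass, move down to (8,1)
Step 10: enter (8,1), '.' pass, move down to (9,1)
Step 11: at (9,1) — EXIT via bottom edge, pos 1

Answer: exits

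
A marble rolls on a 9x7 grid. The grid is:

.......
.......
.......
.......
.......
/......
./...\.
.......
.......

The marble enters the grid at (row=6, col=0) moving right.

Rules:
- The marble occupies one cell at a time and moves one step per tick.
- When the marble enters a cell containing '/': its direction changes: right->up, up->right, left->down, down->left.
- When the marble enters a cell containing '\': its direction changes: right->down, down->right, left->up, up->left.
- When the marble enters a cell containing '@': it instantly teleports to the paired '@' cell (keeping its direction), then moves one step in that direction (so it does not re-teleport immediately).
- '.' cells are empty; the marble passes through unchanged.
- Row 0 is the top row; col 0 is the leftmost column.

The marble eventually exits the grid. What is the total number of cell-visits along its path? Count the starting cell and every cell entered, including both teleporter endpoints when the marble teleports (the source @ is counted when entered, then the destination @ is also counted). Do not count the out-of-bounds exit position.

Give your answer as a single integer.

Answer: 8

Derivation:
Step 1: enter (6,0), '.' pass, move right to (6,1)
Step 2: enter (6,1), '/' deflects right->up, move up to (5,1)
Step 3: enter (5,1), '.' pass, move up to (4,1)
Step 4: enter (4,1), '.' pass, move up to (3,1)
Step 5: enter (3,1), '.' pass, move up to (2,1)
Step 6: enter (2,1), '.' pass, move up to (1,1)
Step 7: enter (1,1), '.' pass, move up to (0,1)
Step 8: enter (0,1), '.' pass, move up to (-1,1)
Step 9: at (-1,1) — EXIT via top edge, pos 1
Path length (cell visits): 8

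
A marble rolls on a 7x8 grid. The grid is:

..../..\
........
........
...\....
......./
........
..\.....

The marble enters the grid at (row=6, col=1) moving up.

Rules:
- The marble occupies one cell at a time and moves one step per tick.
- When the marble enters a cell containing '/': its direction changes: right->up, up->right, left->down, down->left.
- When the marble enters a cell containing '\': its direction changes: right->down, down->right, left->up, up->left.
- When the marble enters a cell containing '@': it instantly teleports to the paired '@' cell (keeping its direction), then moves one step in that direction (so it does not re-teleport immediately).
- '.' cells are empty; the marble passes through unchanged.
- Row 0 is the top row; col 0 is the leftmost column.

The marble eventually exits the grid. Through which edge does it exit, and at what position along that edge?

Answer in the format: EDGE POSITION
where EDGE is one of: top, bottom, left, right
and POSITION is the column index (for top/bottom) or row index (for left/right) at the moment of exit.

Answer: top 1

Derivation:
Step 1: enter (6,1), '.' pass, move up to (5,1)
Step 2: enter (5,1), '.' pass, move up to (4,1)
Step 3: enter (4,1), '.' pass, move up to (3,1)
Step 4: enter (3,1), '.' pass, move up to (2,1)
Step 5: enter (2,1), '.' pass, move up to (1,1)
Step 6: enter (1,1), '.' pass, move up to (0,1)
Step 7: enter (0,1), '.' pass, move up to (-1,1)
Step 8: at (-1,1) — EXIT via top edge, pos 1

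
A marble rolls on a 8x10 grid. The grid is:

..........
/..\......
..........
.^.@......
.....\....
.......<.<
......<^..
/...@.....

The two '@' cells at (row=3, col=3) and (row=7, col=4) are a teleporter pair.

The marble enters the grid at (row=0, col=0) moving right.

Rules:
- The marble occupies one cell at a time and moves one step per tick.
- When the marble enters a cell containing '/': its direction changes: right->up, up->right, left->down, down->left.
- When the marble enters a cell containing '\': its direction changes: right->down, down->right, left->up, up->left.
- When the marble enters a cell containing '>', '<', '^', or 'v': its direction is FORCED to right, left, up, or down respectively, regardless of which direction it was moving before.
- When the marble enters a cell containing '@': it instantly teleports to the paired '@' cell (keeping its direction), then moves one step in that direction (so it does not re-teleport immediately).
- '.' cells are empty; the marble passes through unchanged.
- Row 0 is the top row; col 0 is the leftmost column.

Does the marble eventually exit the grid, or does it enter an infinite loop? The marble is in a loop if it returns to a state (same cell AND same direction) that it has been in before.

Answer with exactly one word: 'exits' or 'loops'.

Answer: exits

Derivation:
Step 1: enter (0,0), '.' pass, move right to (0,1)
Step 2: enter (0,1), '.' pass, move right to (0,2)
Step 3: enter (0,2), '.' pass, move right to (0,3)
Step 4: enter (0,3), '.' pass, move right to (0,4)
Step 5: enter (0,4), '.' pass, move right to (0,5)
Step 6: enter (0,5), '.' pass, move right to (0,6)
Step 7: enter (0,6), '.' pass, move right to (0,7)
Step 8: enter (0,7), '.' pass, move right to (0,8)
Step 9: enter (0,8), '.' pass, move right to (0,9)
Step 10: enter (0,9), '.' pass, move right to (0,10)
Step 11: at (0,10) — EXIT via right edge, pos 0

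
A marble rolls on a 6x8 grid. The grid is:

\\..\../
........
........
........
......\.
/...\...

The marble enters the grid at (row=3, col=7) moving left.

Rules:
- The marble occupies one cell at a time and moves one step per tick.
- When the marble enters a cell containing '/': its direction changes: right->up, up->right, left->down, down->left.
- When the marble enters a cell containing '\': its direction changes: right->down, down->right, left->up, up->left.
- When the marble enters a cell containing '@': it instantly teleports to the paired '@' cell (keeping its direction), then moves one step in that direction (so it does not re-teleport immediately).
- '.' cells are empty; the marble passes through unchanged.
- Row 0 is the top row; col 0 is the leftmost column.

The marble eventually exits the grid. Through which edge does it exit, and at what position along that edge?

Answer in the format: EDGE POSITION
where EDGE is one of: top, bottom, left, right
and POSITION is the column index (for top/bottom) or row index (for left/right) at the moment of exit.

Step 1: enter (3,7), '.' pass, move left to (3,6)
Step 2: enter (3,6), '.' pass, move left to (3,5)
Step 3: enter (3,5), '.' pass, move left to (3,4)
Step 4: enter (3,4), '.' pass, move left to (3,3)
Step 5: enter (3,3), '.' pass, move left to (3,2)
Step 6: enter (3,2), '.' pass, move left to (3,1)
Step 7: enter (3,1), '.' pass, move left to (3,0)
Step 8: enter (3,0), '.' pass, move left to (3,-1)
Step 9: at (3,-1) — EXIT via left edge, pos 3

Answer: left 3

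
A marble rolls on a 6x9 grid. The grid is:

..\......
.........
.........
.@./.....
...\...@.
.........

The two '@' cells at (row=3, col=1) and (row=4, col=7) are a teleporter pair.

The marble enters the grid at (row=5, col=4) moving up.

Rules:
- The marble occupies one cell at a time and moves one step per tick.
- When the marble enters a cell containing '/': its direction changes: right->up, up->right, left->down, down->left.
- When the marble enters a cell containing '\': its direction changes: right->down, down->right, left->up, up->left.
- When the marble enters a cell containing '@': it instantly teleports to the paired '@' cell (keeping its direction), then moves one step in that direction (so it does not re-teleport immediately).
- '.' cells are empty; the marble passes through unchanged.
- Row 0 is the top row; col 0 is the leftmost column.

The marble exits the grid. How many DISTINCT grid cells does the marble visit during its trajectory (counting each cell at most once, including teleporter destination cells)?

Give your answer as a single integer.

Step 1: enter (5,4), '.' pass, move up to (4,4)
Step 2: enter (4,4), '.' pass, move up to (3,4)
Step 3: enter (3,4), '.' pass, move up to (2,4)
Step 4: enter (2,4), '.' pass, move up to (1,4)
Step 5: enter (1,4), '.' pass, move up to (0,4)
Step 6: enter (0,4), '.' pass, move up to (-1,4)
Step 7: at (-1,4) — EXIT via top edge, pos 4
Distinct cells visited: 6 (path length 6)

Answer: 6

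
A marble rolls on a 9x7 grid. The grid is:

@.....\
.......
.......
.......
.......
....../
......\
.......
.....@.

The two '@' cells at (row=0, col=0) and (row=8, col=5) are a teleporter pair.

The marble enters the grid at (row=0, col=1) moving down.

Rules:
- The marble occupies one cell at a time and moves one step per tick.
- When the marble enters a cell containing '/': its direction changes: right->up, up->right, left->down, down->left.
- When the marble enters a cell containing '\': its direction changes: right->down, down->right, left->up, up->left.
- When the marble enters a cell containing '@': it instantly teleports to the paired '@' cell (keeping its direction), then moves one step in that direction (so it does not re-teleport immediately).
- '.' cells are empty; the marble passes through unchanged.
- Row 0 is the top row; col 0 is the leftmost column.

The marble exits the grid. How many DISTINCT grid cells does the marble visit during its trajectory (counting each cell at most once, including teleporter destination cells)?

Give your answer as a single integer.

Answer: 9

Derivation:
Step 1: enter (0,1), '.' pass, move down to (1,1)
Step 2: enter (1,1), '.' pass, move down to (2,1)
Step 3: enter (2,1), '.' pass, move down to (3,1)
Step 4: enter (3,1), '.' pass, move down to (4,1)
Step 5: enter (4,1), '.' pass, move down to (5,1)
Step 6: enter (5,1), '.' pass, move down to (6,1)
Step 7: enter (6,1), '.' pass, move down to (7,1)
Step 8: enter (7,1), '.' pass, move down to (8,1)
Step 9: enter (8,1), '.' pass, move down to (9,1)
Step 10: at (9,1) — EXIT via bottom edge, pos 1
Distinct cells visited: 9 (path length 9)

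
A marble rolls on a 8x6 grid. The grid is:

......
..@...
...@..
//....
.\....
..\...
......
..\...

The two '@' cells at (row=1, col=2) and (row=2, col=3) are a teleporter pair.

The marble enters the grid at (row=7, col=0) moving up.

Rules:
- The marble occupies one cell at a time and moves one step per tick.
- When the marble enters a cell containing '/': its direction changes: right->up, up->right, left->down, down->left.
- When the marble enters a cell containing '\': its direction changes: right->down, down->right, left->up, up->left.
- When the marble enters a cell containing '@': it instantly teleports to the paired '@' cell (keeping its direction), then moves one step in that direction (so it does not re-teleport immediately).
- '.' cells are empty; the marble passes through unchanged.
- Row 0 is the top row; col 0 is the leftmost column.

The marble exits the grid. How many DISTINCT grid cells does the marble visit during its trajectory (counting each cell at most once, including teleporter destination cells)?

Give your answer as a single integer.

Step 1: enter (7,0), '.' pass, move up to (6,0)
Step 2: enter (6,0), '.' pass, move up to (5,0)
Step 3: enter (5,0), '.' pass, move up to (4,0)
Step 4: enter (4,0), '.' pass, move up to (3,0)
Step 5: enter (3,0), '/' deflects up->right, move right to (3,1)
Step 6: enter (3,1), '/' deflects right->up, move up to (2,1)
Step 7: enter (2,1), '.' pass, move up to (1,1)
Step 8: enter (1,1), '.' pass, move up to (0,1)
Step 9: enter (0,1), '.' pass, move up to (-1,1)
Step 10: at (-1,1) — EXIT via top edge, pos 1
Distinct cells visited: 9 (path length 9)

Answer: 9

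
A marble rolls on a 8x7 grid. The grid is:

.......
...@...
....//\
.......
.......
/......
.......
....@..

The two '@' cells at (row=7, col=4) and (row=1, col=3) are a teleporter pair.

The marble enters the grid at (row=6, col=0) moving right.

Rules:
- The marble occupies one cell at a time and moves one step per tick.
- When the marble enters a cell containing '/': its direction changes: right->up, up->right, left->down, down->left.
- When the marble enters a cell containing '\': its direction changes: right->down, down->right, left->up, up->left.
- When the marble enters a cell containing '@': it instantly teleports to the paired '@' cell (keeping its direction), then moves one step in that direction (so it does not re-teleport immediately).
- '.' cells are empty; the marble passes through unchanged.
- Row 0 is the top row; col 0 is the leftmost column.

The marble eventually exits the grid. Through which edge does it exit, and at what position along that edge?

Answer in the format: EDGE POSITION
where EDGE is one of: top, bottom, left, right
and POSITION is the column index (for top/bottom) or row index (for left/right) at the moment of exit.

Step 1: enter (6,0), '.' pass, move right to (6,1)
Step 2: enter (6,1), '.' pass, move right to (6,2)
Step 3: enter (6,2), '.' pass, move right to (6,3)
Step 4: enter (6,3), '.' pass, move right to (6,4)
Step 5: enter (6,4), '.' pass, move right to (6,5)
Step 6: enter (6,5), '.' pass, move right to (6,6)
Step 7: enter (6,6), '.' pass, move right to (6,7)
Step 8: at (6,7) — EXIT via right edge, pos 6

Answer: right 6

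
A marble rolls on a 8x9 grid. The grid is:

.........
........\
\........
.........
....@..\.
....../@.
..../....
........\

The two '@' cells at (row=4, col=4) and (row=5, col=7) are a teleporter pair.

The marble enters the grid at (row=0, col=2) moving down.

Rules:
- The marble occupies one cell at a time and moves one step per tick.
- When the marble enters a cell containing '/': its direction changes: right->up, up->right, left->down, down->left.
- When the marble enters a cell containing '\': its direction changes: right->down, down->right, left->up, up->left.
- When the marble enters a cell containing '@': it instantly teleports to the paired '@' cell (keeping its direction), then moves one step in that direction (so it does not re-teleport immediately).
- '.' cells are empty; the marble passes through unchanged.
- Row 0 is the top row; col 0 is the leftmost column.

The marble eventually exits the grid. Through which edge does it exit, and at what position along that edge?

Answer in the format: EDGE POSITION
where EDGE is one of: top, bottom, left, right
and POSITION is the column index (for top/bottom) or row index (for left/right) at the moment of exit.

Step 1: enter (0,2), '.' pass, move down to (1,2)
Step 2: enter (1,2), '.' pass, move down to (2,2)
Step 3: enter (2,2), '.' pass, move down to (3,2)
Step 4: enter (3,2), '.' pass, move down to (4,2)
Step 5: enter (4,2), '.' pass, move down to (5,2)
Step 6: enter (5,2), '.' pass, move down to (6,2)
Step 7: enter (6,2), '.' pass, move down to (7,2)
Step 8: enter (7,2), '.' pass, move down to (8,2)
Step 9: at (8,2) — EXIT via bottom edge, pos 2

Answer: bottom 2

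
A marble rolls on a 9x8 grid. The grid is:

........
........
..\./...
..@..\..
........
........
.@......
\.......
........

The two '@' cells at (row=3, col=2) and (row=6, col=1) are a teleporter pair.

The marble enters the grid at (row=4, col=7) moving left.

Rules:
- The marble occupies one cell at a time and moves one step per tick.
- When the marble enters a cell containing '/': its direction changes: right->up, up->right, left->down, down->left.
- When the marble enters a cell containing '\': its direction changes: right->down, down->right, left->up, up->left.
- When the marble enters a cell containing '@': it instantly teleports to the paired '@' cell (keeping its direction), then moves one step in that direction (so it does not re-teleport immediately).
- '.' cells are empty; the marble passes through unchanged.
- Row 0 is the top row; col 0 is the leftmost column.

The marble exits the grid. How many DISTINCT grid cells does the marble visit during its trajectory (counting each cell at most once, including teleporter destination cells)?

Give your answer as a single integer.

Answer: 8

Derivation:
Step 1: enter (4,7), '.' pass, move left to (4,6)
Step 2: enter (4,6), '.' pass, move left to (4,5)
Step 3: enter (4,5), '.' pass, move left to (4,4)
Step 4: enter (4,4), '.' pass, move left to (4,3)
Step 5: enter (4,3), '.' pass, move left to (4,2)
Step 6: enter (4,2), '.' pass, move left to (4,1)
Step 7: enter (4,1), '.' pass, move left to (4,0)
Step 8: enter (4,0), '.' pass, move left to (4,-1)
Step 9: at (4,-1) — EXIT via left edge, pos 4
Distinct cells visited: 8 (path length 8)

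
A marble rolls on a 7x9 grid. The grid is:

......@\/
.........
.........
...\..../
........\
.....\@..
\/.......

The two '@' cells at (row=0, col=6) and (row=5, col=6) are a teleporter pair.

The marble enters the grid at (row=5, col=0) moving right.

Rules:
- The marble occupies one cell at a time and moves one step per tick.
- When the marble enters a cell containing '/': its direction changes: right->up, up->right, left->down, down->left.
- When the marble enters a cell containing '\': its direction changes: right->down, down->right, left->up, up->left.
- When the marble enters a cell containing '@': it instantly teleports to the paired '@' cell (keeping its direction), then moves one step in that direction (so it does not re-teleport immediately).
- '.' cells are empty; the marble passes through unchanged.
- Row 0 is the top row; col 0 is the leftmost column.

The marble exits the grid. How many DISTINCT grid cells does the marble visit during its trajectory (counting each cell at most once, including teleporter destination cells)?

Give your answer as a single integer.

Answer: 7

Derivation:
Step 1: enter (5,0), '.' pass, move right to (5,1)
Step 2: enter (5,1), '.' pass, move right to (5,2)
Step 3: enter (5,2), '.' pass, move right to (5,3)
Step 4: enter (5,3), '.' pass, move right to (5,4)
Step 5: enter (5,4), '.' pass, move right to (5,5)
Step 6: enter (5,5), '\' deflects right->down, move down to (6,5)
Step 7: enter (6,5), '.' pass, move down to (7,5)
Step 8: at (7,5) — EXIT via bottom edge, pos 5
Distinct cells visited: 7 (path length 7)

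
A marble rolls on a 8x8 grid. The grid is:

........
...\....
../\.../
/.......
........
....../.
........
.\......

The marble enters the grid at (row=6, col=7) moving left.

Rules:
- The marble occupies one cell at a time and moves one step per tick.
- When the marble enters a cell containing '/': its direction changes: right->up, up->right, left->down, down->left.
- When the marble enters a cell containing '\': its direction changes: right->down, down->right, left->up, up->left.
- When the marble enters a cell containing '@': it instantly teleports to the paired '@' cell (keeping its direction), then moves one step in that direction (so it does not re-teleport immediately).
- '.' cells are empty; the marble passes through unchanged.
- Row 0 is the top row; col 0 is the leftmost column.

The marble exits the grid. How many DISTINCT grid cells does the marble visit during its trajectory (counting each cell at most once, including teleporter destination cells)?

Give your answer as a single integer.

Step 1: enter (6,7), '.' pass, move left to (6,6)
Step 2: enter (6,6), '.' pass, move left to (6,5)
Step 3: enter (6,5), '.' pass, move left to (6,4)
Step 4: enter (6,4), '.' pass, move left to (6,3)
Step 5: enter (6,3), '.' pass, move left to (6,2)
Step 6: enter (6,2), '.' pass, move left to (6,1)
Step 7: enter (6,1), '.' pass, move left to (6,0)
Step 8: enter (6,0), '.' pass, move left to (6,-1)
Step 9: at (6,-1) — EXIT via left edge, pos 6
Distinct cells visited: 8 (path length 8)

Answer: 8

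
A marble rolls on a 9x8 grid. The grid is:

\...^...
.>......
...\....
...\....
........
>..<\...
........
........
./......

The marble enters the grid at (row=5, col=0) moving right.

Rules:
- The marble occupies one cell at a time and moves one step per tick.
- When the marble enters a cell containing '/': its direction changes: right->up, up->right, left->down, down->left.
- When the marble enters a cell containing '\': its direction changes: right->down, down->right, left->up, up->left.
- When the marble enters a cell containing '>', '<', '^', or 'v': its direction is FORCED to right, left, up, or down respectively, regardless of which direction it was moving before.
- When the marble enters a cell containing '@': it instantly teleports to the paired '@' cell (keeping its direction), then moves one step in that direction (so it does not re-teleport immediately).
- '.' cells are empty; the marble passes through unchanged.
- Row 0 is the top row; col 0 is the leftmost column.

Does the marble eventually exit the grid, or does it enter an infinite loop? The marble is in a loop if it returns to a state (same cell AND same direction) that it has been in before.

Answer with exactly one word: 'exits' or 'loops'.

Step 1: enter (5,0), '>' forces right->right, move right to (5,1)
Step 2: enter (5,1), '.' pass, move right to (5,2)
Step 3: enter (5,2), '.' pass, move right to (5,3)
Step 4: enter (5,3), '<' forces right->left, move left to (5,2)
Step 5: enter (5,2), '.' pass, move left to (5,1)
Step 6: enter (5,1), '.' pass, move left to (5,0)
Step 7: enter (5,0), '>' forces left->right, move right to (5,1)
Step 8: at (5,1) dir=right — LOOP DETECTED (seen before)

Answer: loops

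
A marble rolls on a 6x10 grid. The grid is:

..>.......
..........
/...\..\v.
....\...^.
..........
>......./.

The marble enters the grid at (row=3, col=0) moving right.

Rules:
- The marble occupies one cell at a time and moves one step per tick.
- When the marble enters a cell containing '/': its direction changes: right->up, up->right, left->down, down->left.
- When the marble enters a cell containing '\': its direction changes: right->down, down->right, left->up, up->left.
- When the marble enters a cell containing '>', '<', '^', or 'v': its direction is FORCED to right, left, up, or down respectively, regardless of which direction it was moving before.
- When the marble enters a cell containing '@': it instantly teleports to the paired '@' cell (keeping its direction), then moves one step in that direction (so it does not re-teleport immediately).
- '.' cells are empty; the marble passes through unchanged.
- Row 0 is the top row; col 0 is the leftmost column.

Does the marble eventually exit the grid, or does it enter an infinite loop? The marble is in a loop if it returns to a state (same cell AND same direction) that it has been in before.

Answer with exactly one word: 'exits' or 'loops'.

Answer: exits

Derivation:
Step 1: enter (3,0), '.' pass, move right to (3,1)
Step 2: enter (3,1), '.' pass, move right to (3,2)
Step 3: enter (3,2), '.' pass, move right to (3,3)
Step 4: enter (3,3), '.' pass, move right to (3,4)
Step 5: enter (3,4), '\' deflects right->down, move down to (4,4)
Step 6: enter (4,4), '.' pass, move down to (5,4)
Step 7: enter (5,4), '.' pass, move down to (6,4)
Step 8: at (6,4) — EXIT via bottom edge, pos 4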